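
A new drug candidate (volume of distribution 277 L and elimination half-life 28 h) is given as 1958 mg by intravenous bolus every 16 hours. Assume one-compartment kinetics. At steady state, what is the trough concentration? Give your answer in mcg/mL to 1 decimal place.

τ/t½ = 16/28 ≈ 0.57143, so fraction remaining f = (1/2)^(16/28) ≈ 0.6730.
Each bolus raises the concentration by D/Vd = 1958/277 ≈ 7.069 mcg/mL.
Steady-state trough Cmin,ss = C₀·f/(1−f) ≈ 7.069 × 0.6730/0.3270 ≈ 14.549 mcg/mL.

14.5 mcg/mL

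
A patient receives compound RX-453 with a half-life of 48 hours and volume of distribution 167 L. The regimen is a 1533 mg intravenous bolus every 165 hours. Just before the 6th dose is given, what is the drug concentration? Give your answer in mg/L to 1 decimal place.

f = (1/2)^(τ/t½) = (1/2)^(165/48) ≈ 0.0923.
C₀ = D/Vd = 1533/167 ≈ 9.180 mg/L.
Before the 6th dose, 5 doses have been given. Superposition: Cmin = C₀·(f + f² + … + f^5).
≈ 9.180 × (0.0923 + 0.0085 + 0.0008 + 0.0001 + 0.0000) ≈ 9.180 × 0.1017 ≈ 0.934 mg/L.

0.9 mg/L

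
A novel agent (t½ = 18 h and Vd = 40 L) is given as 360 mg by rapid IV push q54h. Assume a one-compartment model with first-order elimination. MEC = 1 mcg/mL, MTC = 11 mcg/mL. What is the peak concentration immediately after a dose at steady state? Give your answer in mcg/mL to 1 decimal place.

10.3 mcg/mL

τ = 54 h = 3 half-lives, so f = (1/2)^3 = 0.125.
Accumulation ratio R = 1/(1 − f) = 1/0.875 = 8/7.
Single-dose peak C₀ = D/Vd = 360/40 = 9 mcg/mL.
Steady-state peak Cmax,ss = C₀·R = 9 × 8/7 ≈ 10.286 mcg/mL.
Peak 10.3 mcg/mL vs MTC 11 mcg/mL: below toxic threshold.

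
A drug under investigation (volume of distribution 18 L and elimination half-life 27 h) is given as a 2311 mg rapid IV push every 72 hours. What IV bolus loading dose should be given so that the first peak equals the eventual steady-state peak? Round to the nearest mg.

2743 mg

f = (1/2)^(72/27) ≈ 0.157490; accumulation ratio R = 1/(1−f) ≈ 1.18693.
Loading dose to hit Cmax,ss on first dose: D_load = D_maint·R ≈ 2311 × 1.18693 ≈ 2743.00 mg.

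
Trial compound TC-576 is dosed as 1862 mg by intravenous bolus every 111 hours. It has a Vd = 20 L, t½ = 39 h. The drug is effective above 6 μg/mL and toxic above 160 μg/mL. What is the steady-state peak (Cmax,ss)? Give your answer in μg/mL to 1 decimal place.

k = ln2/t½ = ln2/39 ≈ 0.017773 h⁻¹; fraction remaining f = e^(−kτ) = e^(−0.017773×111) ≈ 0.1391.
Accumulation ratio R = 1/(1 − f) ≈ 1/0.8609 ≈ 1.1616.
Each bolus raises the concentration by D/Vd = 1862/20 ≈ 93.100 μg/mL.
Steady-state peak Cmax,ss = C₀·R ≈ 93.100 × 1.1616 ≈ 108.145 μg/mL.
Peak 108.1 μg/mL vs MTC 160 μg/mL: below toxic threshold.

108.1 μg/mL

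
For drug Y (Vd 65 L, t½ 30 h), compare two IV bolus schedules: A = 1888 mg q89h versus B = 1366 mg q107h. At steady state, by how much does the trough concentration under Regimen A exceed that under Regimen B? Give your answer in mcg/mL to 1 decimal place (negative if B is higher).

Regimen A: f = (1/2)^(89/30) ≈ 0.1279; Cmin,ss = (1888/65)·f/(1−f) ≈ 4.260 mcg/mL.
Regimen B: f = (1/2)^(107/30) ≈ 0.0844; Cmin,ss = (1366/65)·f/(1−f) ≈ 1.937 mcg/mL.
Difference ≈ 4.260 − 1.937 ≈ 2.323 mcg/mL.

2.3 mcg/mL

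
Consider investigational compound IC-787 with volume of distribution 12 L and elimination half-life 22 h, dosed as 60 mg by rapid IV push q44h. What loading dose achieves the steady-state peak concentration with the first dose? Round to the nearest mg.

f = (1/2)^(44/22) ≈ 0.250000; accumulation ratio R = 1/(1−f) ≈ 1.33333.
Loading dose to hit Cmax,ss on first dose: D_load = D_maint·R ≈ 60 × 1.33333 ≈ 80.00 mg.

80 mg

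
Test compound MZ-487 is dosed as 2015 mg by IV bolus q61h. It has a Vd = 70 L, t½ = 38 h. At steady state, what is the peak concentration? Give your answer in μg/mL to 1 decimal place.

τ/t½ = 61/38 ≈ 1.6053, so fraction remaining f = (1/2)^(61/38) ≈ 0.3287.
At steady state, accumulation factor R = 1/(1 − e^(−kτ)) ≈ 1.4896.
Each bolus raises the concentration by D/Vd = 2015/70 ≈ 28.786 μg/mL.
Steady-state peak Cmax,ss = C₀·R ≈ 28.786 × 1.4896 ≈ 42.880 μg/mL.

42.9 μg/mL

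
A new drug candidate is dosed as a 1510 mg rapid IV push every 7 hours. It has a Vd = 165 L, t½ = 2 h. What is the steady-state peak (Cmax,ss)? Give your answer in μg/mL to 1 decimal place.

10.0 μg/mL

τ/t½ = 7/2 ≈ 3.5, so fraction remaining f = (1/2)^(7/2) ≈ 0.0884.
Accumulation ratio R = 1/(1 − f) ≈ 1/0.9116 ≈ 1.0970.
Each bolus raises the concentration by D/Vd = 1510/165 ≈ 9.152 μg/mL.
Steady-state peak Cmax,ss = C₀·R ≈ 9.152 × 1.0970 ≈ 10.040 μg/mL.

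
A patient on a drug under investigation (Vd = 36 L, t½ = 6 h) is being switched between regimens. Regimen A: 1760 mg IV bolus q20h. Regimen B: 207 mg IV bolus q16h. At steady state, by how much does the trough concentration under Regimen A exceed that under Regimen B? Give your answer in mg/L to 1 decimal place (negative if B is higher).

4.3 mg/L

Regimen A: f = (1/2)^(20/6) ≈ 0.0992; Cmin,ss = (1760/36)·f/(1−f) ≈ 5.384 mg/L.
Regimen B: f = (1/2)^(16/6) ≈ 0.1575; Cmin,ss = (207/36)·f/(1−f) ≈ 1.075 mg/L.
Difference ≈ 5.384 − 1.075 ≈ 4.309 mg/L.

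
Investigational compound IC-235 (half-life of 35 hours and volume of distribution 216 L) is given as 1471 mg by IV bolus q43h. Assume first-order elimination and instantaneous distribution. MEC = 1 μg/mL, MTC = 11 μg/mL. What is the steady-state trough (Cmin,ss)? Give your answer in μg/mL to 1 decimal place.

5.1 μg/mL

τ/t½ = 43/35 ≈ 1.2286, so fraction remaining f = (1/2)^(43/35) ≈ 0.4267.
Each bolus raises the concentration by D/Vd = 1471/216 ≈ 6.810 μg/mL.
Steady-state trough Cmin,ss = C₀·f/(1−f) ≈ 6.810 × 0.4267/0.5733 ≈ 5.069 μg/mL.
Trough 5.1 μg/mL vs MEC 1 μg/mL: adequate.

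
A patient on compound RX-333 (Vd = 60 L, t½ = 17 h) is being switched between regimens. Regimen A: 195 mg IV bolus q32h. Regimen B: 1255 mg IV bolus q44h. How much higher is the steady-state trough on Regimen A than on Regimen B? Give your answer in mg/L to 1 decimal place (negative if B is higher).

-3.0 mg/L

Regimen A: f = (1/2)^(32/17) ≈ 0.2712; Cmin,ss = (195/60)·f/(1−f) ≈ 1.209 mg/L.
Regimen B: f = (1/2)^(44/17) ≈ 0.1663; Cmin,ss = (1255/60)·f/(1−f) ≈ 4.172 mg/L.
Difference ≈ 1.209 − 4.172 ≈ -2.963 mg/L.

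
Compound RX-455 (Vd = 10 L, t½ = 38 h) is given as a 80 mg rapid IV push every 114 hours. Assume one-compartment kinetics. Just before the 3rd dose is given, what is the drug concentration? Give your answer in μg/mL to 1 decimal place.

f = (1/2)^(τ/t½) = (1/2)^(114/38) ≈ 0.1250.
C₀ = D/Vd = 80/10 ≈ 8.000 μg/mL.
Before the 3rd dose, 2 doses have been given. Superposition: Cmin = C₀·(f + f²).
≈ 8.000 × (0.1250 + 0.0156) ≈ 8.000 × 0.1406 ≈ 1.125 μg/mL.

1.1 μg/mL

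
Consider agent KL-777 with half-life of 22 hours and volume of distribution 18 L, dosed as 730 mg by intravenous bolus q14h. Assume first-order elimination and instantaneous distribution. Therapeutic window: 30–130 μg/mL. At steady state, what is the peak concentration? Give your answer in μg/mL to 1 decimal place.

113.7 μg/mL

Over one 14-h interval, 14/22 ≈ 0.63636 half-lives elapse, leaving f ≈ 0.6433 of each dose.
At steady state, accumulation factor R = 1/(1 − e^(−kτ)) ≈ 2.8035.
Each bolus raises the concentration by D/Vd = 730/18 ≈ 40.556 μg/mL.
Steady-state peak Cmax,ss = C₀·R ≈ 40.556 × 2.8035 ≈ 113.699 μg/mL.
Peak 113.7 μg/mL vs MTC 130 μg/mL: below toxic threshold.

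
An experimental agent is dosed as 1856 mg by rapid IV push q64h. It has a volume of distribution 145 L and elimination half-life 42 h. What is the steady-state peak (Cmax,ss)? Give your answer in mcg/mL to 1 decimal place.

Over one 64-h interval, 64/42 ≈ 1.5238 half-lives elapse, leaving f ≈ 0.3478 of each dose.
Accumulation ratio R = 1/(1 − f) ≈ 1/0.6522 ≈ 1.5333.
Single-dose peak C₀ = D/Vd = 1856/145 ≈ 12.800 mcg/mL.
Steady-state peak Cmax,ss = C₀·R ≈ 12.800 × 1.5333 ≈ 19.626 mcg/mL.

19.6 mcg/mL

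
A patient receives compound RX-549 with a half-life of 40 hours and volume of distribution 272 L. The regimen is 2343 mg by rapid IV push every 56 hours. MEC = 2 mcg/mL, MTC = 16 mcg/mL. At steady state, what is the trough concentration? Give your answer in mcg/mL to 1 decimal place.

Over one 56-h interval, 56/40 ≈ 1.4 half-lives elapse, leaving f ≈ 0.3789 of each dose.
At steady state, accumulation factor R = 1/(1 − e^(−kτ)) ≈ 1.6100.
Single-dose peak C₀ = D/Vd = 2343/272 ≈ 8.614 mcg/mL.
Cmax,ss = C₀/(1 − f) ≈ 8.614/0.6211 ≈ 13.869 mcg/mL.
One interval later, Cmin,ss = Cmax,ss·e^(−kτ) ≈ 13.869 × 0.3789 ≈ 5.255 mcg/mL.
Trough 5.3 mcg/mL vs MEC 2 mcg/mL: adequate.

5.3 mcg/mL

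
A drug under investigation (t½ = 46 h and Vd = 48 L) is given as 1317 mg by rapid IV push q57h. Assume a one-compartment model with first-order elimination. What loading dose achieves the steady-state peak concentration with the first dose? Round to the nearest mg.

2285 mg

f = (1/2)^(57/46) ≈ 0.423628; accumulation ratio R = 1/(1−f) ≈ 1.73499.
Loading dose to hit Cmax,ss on first dose: D_load = D_maint·R ≈ 1317 × 1.73499 ≈ 2284.98 mg.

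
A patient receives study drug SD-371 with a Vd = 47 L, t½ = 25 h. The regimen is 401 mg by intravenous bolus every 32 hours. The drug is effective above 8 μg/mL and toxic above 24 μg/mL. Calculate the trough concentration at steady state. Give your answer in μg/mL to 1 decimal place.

k = ln2/t½ = ln2/25 ≈ 0.027726 h⁻¹; fraction remaining f = e^(−kτ) = e^(−0.027726×32) ≈ 0.4118.
Single-dose peak C₀ = D/Vd = 401/47 ≈ 8.532 μg/mL.
Steady-state trough Cmin,ss = C₀·f/(1−f) ≈ 8.532 × 0.4118/0.5882 ≈ 5.973 μg/mL.
Trough 6.0 μg/mL vs MEC 8 μg/mL: subtherapeutic.

6.0 μg/mL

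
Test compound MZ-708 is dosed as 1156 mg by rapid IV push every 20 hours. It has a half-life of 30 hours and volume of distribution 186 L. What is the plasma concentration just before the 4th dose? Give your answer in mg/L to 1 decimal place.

7.9 mg/L

f = (1/2)^(τ/t½) = (1/2)^(20/30) ≈ 0.6300.
C₀ = D/Vd = 1156/186 ≈ 6.215 mg/L.
Before the 4th dose, 3 doses have been given. Superposition: Cmin = C₀·(f + f² + … + f^3).
≈ 6.215 × (0.6300 + 0.3969 + 0.2500) ≈ 6.215 × 1.2769 ≈ 7.936 mg/L.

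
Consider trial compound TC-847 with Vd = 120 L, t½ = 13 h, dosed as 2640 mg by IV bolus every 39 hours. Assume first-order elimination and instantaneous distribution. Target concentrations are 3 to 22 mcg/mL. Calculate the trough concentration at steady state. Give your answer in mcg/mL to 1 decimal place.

The dosing interval is 3 half-lives, so f = 2^(−3) = 0.125.
At steady state, R = 1/(1 − 0.125) = 8/7.
Single-dose peak C₀ = D/Vd = 2640/120 = 22 mcg/mL.
Steady-state peak Cmax,ss = C₀·R = 22 × 8/7 ≈ 25.143 mcg/mL.
Steady-state trough Cmin,ss = Cmax,ss·f ≈ 25.143 × 0.125 ≈ 3.143 mcg/mL.
Trough 3.1 mcg/mL vs MEC 3 mcg/mL: adequate.

3.1 mcg/mL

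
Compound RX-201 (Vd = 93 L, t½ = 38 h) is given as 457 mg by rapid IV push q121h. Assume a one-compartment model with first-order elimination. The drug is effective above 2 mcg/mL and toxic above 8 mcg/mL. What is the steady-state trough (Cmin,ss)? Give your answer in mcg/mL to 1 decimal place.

τ/t½ = 121/38 ≈ 3.1842, so fraction remaining f = (1/2)^(121/38) ≈ 0.1100.
Single-dose peak C₀ = D/Vd = 457/93 ≈ 4.914 mcg/mL.
Steady-state trough Cmin,ss = C₀·f/(1−f) ≈ 4.914 × 0.1100/0.8900 ≈ 0.607 mcg/mL.
Trough 0.6 mcg/mL vs MEC 2 mcg/mL: subtherapeutic.

0.6 mcg/mL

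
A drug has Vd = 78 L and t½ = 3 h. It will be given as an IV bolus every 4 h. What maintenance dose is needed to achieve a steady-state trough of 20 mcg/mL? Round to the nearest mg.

τ/t½ = 4/3 ≈ 1.3333, so f = (1/2)^(4/3) ≈ 0.396850.
Cmin,ss = (D/Vd)·f/(1−f), so D = Cmin,ss·Vd·(1−f)/f.
D = 20 × 78 × (1−f)/f ≈ 20 × 78 × 1.51984 ≈ 2370.95 mg.

2371 mg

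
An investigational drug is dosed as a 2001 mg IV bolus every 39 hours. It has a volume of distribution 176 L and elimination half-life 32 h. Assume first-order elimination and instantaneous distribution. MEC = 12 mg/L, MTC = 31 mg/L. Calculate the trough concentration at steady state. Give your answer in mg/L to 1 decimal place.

τ/t½ = 39/32 ≈ 1.2188, so fraction remaining f = (1/2)^(39/32) ≈ 0.4297.
At steady state, accumulation factor R = 1/(1 − e^(−kτ)) ≈ 1.7535.
Single-dose peak C₀ = D/Vd = 2001/176 ≈ 11.369 mg/L.
Steady-state peak Cmax,ss = C₀·R ≈ 11.369 × 1.7535 ≈ 19.936 mg/L.
One interval later, Cmin,ss = Cmax,ss·e^(−kτ) ≈ 19.936 × 0.4297 ≈ 8.566 mg/L.
Trough 8.6 mg/L vs MEC 12 mg/L: subtherapeutic.

8.6 mg/L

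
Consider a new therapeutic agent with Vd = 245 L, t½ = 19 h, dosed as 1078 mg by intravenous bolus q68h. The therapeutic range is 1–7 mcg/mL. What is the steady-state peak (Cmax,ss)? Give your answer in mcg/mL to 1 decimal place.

4.8 mcg/mL

τ/t½ = 68/19 ≈ 3.5789, so fraction remaining f = (1/2)^(68/19) ≈ 0.0837.
Accumulation ratio R = 1/(1 − f) ≈ 1/0.9163 ≈ 1.0913.
Single-dose peak C₀ = D/Vd = 1078/245 ≈ 4.400 mcg/mL.
Steady-state peak Cmax,ss = C₀·R ≈ 4.400 × 1.0913 ≈ 4.802 mcg/mL.
Peak 4.8 mcg/mL vs MTC 7 mcg/mL: below toxic threshold.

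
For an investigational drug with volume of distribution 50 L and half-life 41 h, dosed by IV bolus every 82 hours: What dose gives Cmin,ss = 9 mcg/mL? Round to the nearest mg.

τ/t½ = 82/41 ≈ 2, so f = (1/2)^(82/41) ≈ 0.250000.
Cmin,ss = (D/Vd)·f/(1−f), so D = Cmin,ss·Vd·(1−f)/f.
D = 9 × 50 × (1−f)/f ≈ 9 × 50 × 3.00000 ≈ 1350.00 mg.

1350 mg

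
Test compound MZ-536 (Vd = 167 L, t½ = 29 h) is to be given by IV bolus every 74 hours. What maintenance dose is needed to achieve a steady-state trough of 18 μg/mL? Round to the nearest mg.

τ/t½ = 74/29 ≈ 2.5517, so f = (1/2)^(74/29) ≈ 0.170551.
Cmin,ss = (D/Vd)·f/(1−f), so D = Cmin,ss·Vd·(1−f)/f.
D = 18 × 167 × (1−f)/f ≈ 18 × 167 × 4.86335 ≈ 14619.23 mg.

14619 mg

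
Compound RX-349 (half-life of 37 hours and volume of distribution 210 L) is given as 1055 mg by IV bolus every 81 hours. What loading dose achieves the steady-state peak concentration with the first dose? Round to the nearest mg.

f = (1/2)^(81/37) ≈ 0.219275; accumulation ratio R = 1/(1−f) ≈ 1.28086.
Loading dose to hit Cmax,ss on first dose: D_load = D_maint·R ≈ 1055 × 1.28086 ≈ 1351.31 mg.

1351 mg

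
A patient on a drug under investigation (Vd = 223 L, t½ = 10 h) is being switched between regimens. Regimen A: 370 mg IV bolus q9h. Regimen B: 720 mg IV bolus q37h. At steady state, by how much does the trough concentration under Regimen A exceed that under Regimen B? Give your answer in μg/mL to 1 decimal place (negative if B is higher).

1.6 μg/mL

Regimen A: f = (1/2)^(9/10) ≈ 0.5359; Cmin,ss = (370/223)·f/(1−f) ≈ 1.916 μg/mL.
Regimen B: f = (1/2)^(37/10) ≈ 0.0769; Cmin,ss = (720/223)·f/(1−f) ≈ 0.269 μg/mL.
Difference ≈ 1.916 − 0.269 ≈ 1.647 μg/mL.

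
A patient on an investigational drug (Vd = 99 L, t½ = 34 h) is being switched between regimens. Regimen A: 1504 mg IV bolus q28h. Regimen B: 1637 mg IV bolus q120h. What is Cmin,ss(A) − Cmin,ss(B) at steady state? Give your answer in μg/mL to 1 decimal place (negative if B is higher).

18.2 μg/mL

Regimen A: f = (1/2)^(28/34) ≈ 0.5651; Cmin,ss = (1504/99)·f/(1−f) ≈ 19.740 μg/mL.
Regimen B: f = (1/2)^(120/34) ≈ 0.0866; Cmin,ss = (1637/99)·f/(1−f) ≈ 1.568 μg/mL.
Difference ≈ 19.740 − 1.568 ≈ 18.172 μg/mL.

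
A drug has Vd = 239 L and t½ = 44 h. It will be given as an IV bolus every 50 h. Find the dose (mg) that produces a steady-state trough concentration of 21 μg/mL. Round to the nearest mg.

τ/t½ = 50/44 ≈ 1.1364, so f = (1/2)^(50/44) ≈ 0.454905.
Cmin,ss = (D/Vd)·f/(1−f), so D = Cmin,ss·Vd·(1−f)/f.
D = 21 × 239 × (1−f)/f ≈ 21 × 239 × 1.19826 ≈ 6014.07 mg.

6014 mg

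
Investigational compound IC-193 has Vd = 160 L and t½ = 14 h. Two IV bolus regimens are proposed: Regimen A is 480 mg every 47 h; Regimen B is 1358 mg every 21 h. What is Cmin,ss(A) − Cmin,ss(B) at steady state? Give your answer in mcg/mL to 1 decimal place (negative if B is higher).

Regimen A: f = (1/2)^(47/14) ≈ 0.0976; Cmin,ss = (480/160)·f/(1−f) ≈ 0.324 mcg/mL.
Regimen B: f = (1/2)^(21/14) ≈ 0.3536; Cmin,ss = (1358/160)·f/(1−f) ≈ 4.643 mcg/mL.
Difference ≈ 0.324 − 4.643 ≈ -4.319 mcg/mL.

-4.3 mcg/mL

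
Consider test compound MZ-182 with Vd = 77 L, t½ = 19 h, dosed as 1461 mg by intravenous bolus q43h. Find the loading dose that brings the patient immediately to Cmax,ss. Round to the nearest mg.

f = (1/2)^(43/19) ≈ 0.208316; accumulation ratio R = 1/(1−f) ≈ 1.26313.
Loading dose to hit Cmax,ss on first dose: D_load = D_maint·R ≈ 1461 × 1.26313 ≈ 1845.43 mg.

1845 mg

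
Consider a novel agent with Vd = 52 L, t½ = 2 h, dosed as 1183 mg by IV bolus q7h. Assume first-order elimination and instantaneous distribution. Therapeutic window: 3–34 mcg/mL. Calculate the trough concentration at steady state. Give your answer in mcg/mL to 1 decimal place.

2.2 mcg/mL

Over one 7-h interval, 7/2 ≈ 3.5 half-lives elapse, leaving f ≈ 0.0884 of each dose.
Each bolus raises the concentration by D/Vd = 1183/52 ≈ 22.750 mcg/mL.
Steady-state trough Cmin,ss = C₀·f/(1−f) ≈ 22.750 × 0.0884/0.9116 ≈ 2.206 mcg/mL.
Trough 2.2 mcg/mL vs MEC 3 mcg/mL: subtherapeutic.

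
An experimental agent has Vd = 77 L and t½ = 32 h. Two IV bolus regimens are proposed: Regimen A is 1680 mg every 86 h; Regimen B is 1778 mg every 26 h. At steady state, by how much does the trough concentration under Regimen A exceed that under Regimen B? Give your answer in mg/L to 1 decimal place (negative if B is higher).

Regimen A: f = (1/2)^(86/32) ≈ 0.1552; Cmin,ss = (1680/77)·f/(1−f) ≈ 4.008 mg/L.
Regimen B: f = (1/2)^(26/32) ≈ 0.5694; Cmin,ss = (1778/77)·f/(1−f) ≈ 30.534 mg/L.
Difference ≈ 4.008 − 30.534 ≈ -26.526 mg/L.

-26.5 mg/L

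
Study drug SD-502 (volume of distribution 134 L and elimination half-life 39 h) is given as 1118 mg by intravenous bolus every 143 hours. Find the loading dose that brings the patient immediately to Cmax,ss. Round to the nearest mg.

f = (1/2)^(143/39) ≈ 0.078745; accumulation ratio R = 1/(1−f) ≈ 1.08548.
Loading dose to hit Cmax,ss on first dose: D_load = D_maint·R ≈ 1118 × 1.08548 ≈ 1213.57 mg.

1214 mg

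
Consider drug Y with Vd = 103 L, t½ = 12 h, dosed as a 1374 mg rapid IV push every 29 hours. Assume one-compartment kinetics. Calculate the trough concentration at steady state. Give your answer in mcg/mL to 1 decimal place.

τ/t½ = 29/12 ≈ 2.4167, so fraction remaining f = (1/2)^(29/12) ≈ 0.1873.
Accumulation ratio R = 1/(1 − f) ≈ 1/0.8127 ≈ 1.2305.
Each bolus raises the concentration by D/Vd = 1374/103 ≈ 13.340 mcg/mL.
Cmax,ss = C₀/(1 − f) ≈ 13.340/0.8127 ≈ 16.414 mcg/mL.
Steady-state trough Cmin,ss = Cmax,ss·f ≈ 16.414 × 0.1873 ≈ 3.074 mcg/mL.

3.1 mcg/mL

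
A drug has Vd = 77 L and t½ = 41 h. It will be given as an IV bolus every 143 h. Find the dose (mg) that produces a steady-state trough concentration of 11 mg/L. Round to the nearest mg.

8655 mg

τ/t½ = 143/41 ≈ 3.4878, so f = (1/2)^(143/41) ≈ 0.089139.
Cmin,ss = (D/Vd)·f/(1−f), so D = Cmin,ss·Vd·(1−f)/f.
D = 11 × 77 × (1−f)/f ≈ 11 × 77 × 10.21843 ≈ 8655.01 mg.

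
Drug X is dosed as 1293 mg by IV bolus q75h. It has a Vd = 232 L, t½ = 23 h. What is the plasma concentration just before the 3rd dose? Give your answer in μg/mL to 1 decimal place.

0.6 μg/mL

f = (1/2)^(τ/t½) = (1/2)^(75/23) ≈ 0.1043.
C₀ = D/Vd = 1293/232 ≈ 5.573 μg/mL.
Before the 3rd dose, 2 doses have been given. Superposition: Cmin = C₀·(f + f²).
≈ 5.573 × (0.1043 + 0.0109) ≈ 5.573 × 0.1152 ≈ 0.642 μg/mL.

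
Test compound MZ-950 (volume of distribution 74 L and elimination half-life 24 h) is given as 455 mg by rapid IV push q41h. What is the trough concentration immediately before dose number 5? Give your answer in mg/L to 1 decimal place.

f = (1/2)^(τ/t½) = (1/2)^(41/24) ≈ 0.3060.
C₀ = D/Vd = 455/74 ≈ 6.149 mg/L.
Before the 5th dose, 4 doses have been given. Superposition: Cmin = C₀·(f + f² + … + f^4).
≈ 6.149 × (0.3060 + 0.0936 + 0.0287 + 0.0088) ≈ 6.149 × 0.4371 ≈ 2.688 mg/L.

2.7 mg/L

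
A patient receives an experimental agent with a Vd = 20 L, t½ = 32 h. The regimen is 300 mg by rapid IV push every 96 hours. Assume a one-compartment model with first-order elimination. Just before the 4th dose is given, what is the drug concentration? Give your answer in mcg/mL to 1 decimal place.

2.1 mcg/mL

f = (1/2)^(τ/t½) = (1/2)^(96/32) ≈ 0.1250.
C₀ = D/Vd = 300/20 ≈ 15.000 mcg/mL.
Before the 4th dose, 3 doses have been given. Superposition: Cmin = C₀·(f + f² + … + f^3).
≈ 15.000 × (0.1250 + 0.0156 + 0.0020) ≈ 15.000 × 0.1426 ≈ 2.139 mcg/mL.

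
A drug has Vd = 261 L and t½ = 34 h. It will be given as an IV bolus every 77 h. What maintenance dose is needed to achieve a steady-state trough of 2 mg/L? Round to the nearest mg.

1987 mg

τ/t½ = 77/34 ≈ 2.2647, so f = (1/2)^(77/34) ≈ 0.208092.
Cmin,ss = (D/Vd)·f/(1−f), so D = Cmin,ss·Vd·(1−f)/f.
D = 2 × 261 × (1−f)/f ≈ 2 × 261 × 3.80557 ≈ 1986.51 mg.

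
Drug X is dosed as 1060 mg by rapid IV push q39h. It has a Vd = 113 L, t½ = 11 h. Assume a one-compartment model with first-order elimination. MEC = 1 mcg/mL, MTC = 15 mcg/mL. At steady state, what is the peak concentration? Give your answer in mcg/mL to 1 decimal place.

k = ln2/t½ = ln2/11 ≈ 0.063013 h⁻¹; fraction remaining f = e^(−kτ) = e^(−0.063013×39) ≈ 0.0856.
Accumulation ratio R = 1/(1 − f) ≈ 1/0.9144 ≈ 1.0936.
Each bolus raises the concentration by D/Vd = 1060/113 ≈ 9.381 mcg/mL.
Steady-state peak Cmax,ss = C₀·R ≈ 9.381 × 1.0936 ≈ 10.259 mcg/mL.
Peak 10.3 mcg/mL vs MTC 15 mcg/mL: below toxic threshold.

10.3 mcg/mL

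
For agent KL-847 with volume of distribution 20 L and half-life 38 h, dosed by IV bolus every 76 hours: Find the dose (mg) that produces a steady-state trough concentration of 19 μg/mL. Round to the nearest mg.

1140 mg

τ/t½ = 76/38 ≈ 2, so f = (1/2)^(76/38) ≈ 0.250000.
Cmin,ss = (D/Vd)·f/(1−f), so D = Cmin,ss·Vd·(1−f)/f.
D = 19 × 20 × (1−f)/f ≈ 19 × 20 × 3.00000 ≈ 1140.00 mg.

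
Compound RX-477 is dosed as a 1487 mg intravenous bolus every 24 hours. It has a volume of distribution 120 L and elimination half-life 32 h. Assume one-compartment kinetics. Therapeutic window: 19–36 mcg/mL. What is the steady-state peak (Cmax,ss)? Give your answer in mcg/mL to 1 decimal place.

k = ln2/t½ = ln2/32 ≈ 0.021661 h⁻¹; fraction remaining f = e^(−kτ) = e^(−0.021661×24) ≈ 0.5946.
At steady state, accumulation factor R = 1/(1 − e^(−kτ)) ≈ 2.4667.
Single-dose peak C₀ = D/Vd = 1487/120 ≈ 12.392 mcg/mL.
Steady-state peak Cmax,ss = C₀·R ≈ 12.392 × 2.4667 ≈ 30.567 mcg/mL.
Peak 30.6 mcg/mL vs MTC 36 mcg/mL: below toxic threshold.

30.6 mcg/mL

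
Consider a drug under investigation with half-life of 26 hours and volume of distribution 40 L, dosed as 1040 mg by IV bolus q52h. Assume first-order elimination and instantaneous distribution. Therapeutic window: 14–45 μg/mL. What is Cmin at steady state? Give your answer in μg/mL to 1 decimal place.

The dosing interval is 2 half-lives, so f = 2^(−2) = 0.25.
At steady state, R = 1/(1 − 0.25) = 4/3.
Single-dose peak C₀ = D/Vd = 1040/40 = 26 μg/mL.
Steady-state peak Cmax,ss = C₀·R = 26 × 4/3 ≈ 34.667 μg/mL.
Steady-state trough Cmin,ss = Cmax,ss·f ≈ 34.667 × 0.25 ≈ 8.667 μg/mL.
Trough 8.7 μg/mL vs MEC 14 μg/mL: subtherapeutic.

8.7 μg/mL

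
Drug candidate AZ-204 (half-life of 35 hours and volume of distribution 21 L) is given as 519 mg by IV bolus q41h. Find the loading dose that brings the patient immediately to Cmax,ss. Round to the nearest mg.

f = (1/2)^(41/35) ≈ 0.443981; accumulation ratio R = 1/(1−f) ≈ 1.79850.
Loading dose to hit Cmax,ss on first dose: D_load = D_maint·R ≈ 519 × 1.79850 ≈ 933.42 mg.

933 mg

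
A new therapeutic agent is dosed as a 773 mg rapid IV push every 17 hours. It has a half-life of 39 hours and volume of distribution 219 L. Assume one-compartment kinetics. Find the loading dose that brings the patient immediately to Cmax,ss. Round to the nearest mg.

f = (1/2)^(17/39) ≈ 0.739234; accumulation ratio R = 1/(1−f) ≈ 3.83486.
Loading dose to hit Cmax,ss on first dose: D_load = D_maint·R ≈ 773 × 3.83486 ≈ 2964.35 mg.

2964 mg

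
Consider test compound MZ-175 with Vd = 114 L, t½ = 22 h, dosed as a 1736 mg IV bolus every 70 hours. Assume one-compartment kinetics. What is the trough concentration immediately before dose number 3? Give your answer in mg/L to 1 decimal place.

1.9 mg/L

f = (1/2)^(τ/t½) = (1/2)^(70/22) ≈ 0.1102.
C₀ = D/Vd = 1736/114 ≈ 15.228 mg/L.
Before the 3rd dose, 2 doses have been given. Superposition: Cmin = C₀·(f + f²).
≈ 15.228 × (0.1102 + 0.0121) ≈ 15.228 × 0.1223 ≈ 1.862 mg/L.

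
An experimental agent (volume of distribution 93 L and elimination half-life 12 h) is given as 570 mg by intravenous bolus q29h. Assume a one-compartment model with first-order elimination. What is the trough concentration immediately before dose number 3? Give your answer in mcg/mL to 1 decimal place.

f = (1/2)^(τ/t½) = (1/2)^(29/12) ≈ 0.1873.
C₀ = D/Vd = 570/93 ≈ 6.129 mcg/mL.
Before the 3rd dose, 2 doses have been given. Superposition: Cmin = C₀·(f + f²).
≈ 6.129 × (0.1873 + 0.0351) ≈ 6.129 × 0.2224 ≈ 1.363 mcg/mL.

1.4 mcg/mL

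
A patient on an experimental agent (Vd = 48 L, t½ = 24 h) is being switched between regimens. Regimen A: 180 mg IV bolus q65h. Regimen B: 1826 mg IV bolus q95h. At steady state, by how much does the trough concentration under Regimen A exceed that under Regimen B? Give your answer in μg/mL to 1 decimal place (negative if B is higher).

-1.9 μg/mL

Regimen A: f = (1/2)^(65/24) ≈ 0.1530; Cmin,ss = (180/48)·f/(1−f) ≈ 0.677 μg/mL.
Regimen B: f = (1/2)^(95/24) ≈ 0.0643; Cmin,ss = (1826/48)·f/(1−f) ≈ 2.614 μg/mL.
Difference ≈ 0.677 − 2.614 ≈ -1.937 μg/mL.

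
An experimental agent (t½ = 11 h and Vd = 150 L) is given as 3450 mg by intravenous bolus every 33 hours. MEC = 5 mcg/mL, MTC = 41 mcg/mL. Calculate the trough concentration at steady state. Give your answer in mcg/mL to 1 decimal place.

3.3 mcg/mL

The dosing interval is 3 half-lives, so f = 2^(−3) = 0.125.
At steady state, R = 1/(1 − 0.125) = 8/7.
Single-dose peak C₀ = D/Vd = 3450/150 = 23 mcg/mL.
Steady-state peak Cmax,ss = C₀·R = 23 × 8/7 ≈ 26.286 mcg/mL.
Steady-state trough Cmin,ss = Cmax,ss·f ≈ 26.286 × 0.125 ≈ 3.286 mcg/mL.
Trough 3.3 mcg/mL vs MEC 5 mcg/mL: subtherapeutic.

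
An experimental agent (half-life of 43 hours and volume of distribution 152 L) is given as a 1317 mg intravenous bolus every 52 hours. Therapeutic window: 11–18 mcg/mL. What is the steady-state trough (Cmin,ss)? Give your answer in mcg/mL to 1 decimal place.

k = ln2/t½ = ln2/43 ≈ 0.016120 h⁻¹; fraction remaining f = e^(−kτ) = e^(−0.016120×52) ≈ 0.4325.
Single-dose peak C₀ = D/Vd = 1317/152 ≈ 8.664 mcg/mL.
Steady-state trough Cmin,ss = C₀·f/(1−f) ≈ 8.664 × 0.4325/0.5675 ≈ 6.603 mcg/mL.
Trough 6.6 mcg/mL vs MEC 11 mcg/mL: subtherapeutic.

6.6 mcg/mL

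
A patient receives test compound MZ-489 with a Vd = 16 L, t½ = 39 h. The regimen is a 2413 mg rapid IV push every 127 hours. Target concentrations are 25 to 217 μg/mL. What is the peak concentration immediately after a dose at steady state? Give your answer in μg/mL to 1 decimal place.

168.4 μg/mL

τ/t½ = 127/39 ≈ 3.2564, so fraction remaining f = (1/2)^(127/39) ≈ 0.1046.
At steady state, accumulation factor R = 1/(1 − e^(−kτ)) ≈ 1.1168.
Each bolus raises the concentration by D/Vd = 2413/16 ≈ 150.812 μg/mL.
Steady-state peak Cmax,ss = C₀·R ≈ 150.812 × 1.1168 ≈ 168.427 μg/mL.
Peak 168.4 μg/mL vs MTC 217 μg/mL: below toxic threshold.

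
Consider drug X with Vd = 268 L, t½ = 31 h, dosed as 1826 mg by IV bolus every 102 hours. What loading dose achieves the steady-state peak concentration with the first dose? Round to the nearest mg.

2034 mg

f = (1/2)^(102/31) ≈ 0.102215; accumulation ratio R = 1/(1−f) ≈ 1.11385.
Loading dose to hit Cmax,ss on first dose: D_load = D_maint·R ≈ 1826 × 1.11385 ≈ 2033.89 mg.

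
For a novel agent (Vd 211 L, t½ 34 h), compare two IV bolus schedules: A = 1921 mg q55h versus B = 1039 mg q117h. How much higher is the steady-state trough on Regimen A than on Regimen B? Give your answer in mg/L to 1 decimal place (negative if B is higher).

3.9 mg/L

Regimen A: f = (1/2)^(55/34) ≈ 0.3259; Cmin,ss = (1921/211)·f/(1−f) ≈ 4.402 mg/L.
Regimen B: f = (1/2)^(117/34) ≈ 0.0921; Cmin,ss = (1039/211)·f/(1−f) ≈ 0.500 mg/L.
Difference ≈ 4.402 − 0.500 ≈ 3.902 mg/L.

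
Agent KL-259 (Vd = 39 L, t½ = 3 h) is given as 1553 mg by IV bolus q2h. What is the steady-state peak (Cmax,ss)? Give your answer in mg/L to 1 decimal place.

107.6 mg/L

τ/t½ = 2/3 ≈ 0.66667, so fraction remaining f = (1/2)^(2/3) ≈ 0.6300.
Accumulation ratio R = 1/(1 − f) ≈ 1/0.3700 ≈ 2.7027.
Single-dose peak C₀ = D/Vd = 1553/39 ≈ 39.821 mg/L.
Steady-state peak Cmax,ss = C₀·R ≈ 39.821 × 2.7027 ≈ 107.624 mg/L.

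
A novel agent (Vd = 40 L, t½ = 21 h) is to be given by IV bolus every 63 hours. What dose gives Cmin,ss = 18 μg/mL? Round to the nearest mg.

τ/t½ = 63/21 ≈ 3, so f = (1/2)^(63/21) ≈ 0.125000.
Cmin,ss = (D/Vd)·f/(1−f), so D = Cmin,ss·Vd·(1−f)/f.
D = 18 × 40 × (1−f)/f ≈ 18 × 40 × 7.00000 ≈ 5040.00 mg.

5040 mg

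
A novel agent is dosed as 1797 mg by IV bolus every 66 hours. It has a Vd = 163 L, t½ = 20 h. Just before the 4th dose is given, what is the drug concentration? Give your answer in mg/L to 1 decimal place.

1.2 mg/L

f = (1/2)^(τ/t½) = (1/2)^(66/20) ≈ 0.1015.
C₀ = D/Vd = 1797/163 ≈ 11.025 mg/L.
Before the 4th dose, 3 doses have been given. Superposition: Cmin = C₀·(f + f² + … + f^3).
≈ 11.025 × (0.1015 + 0.0103 + 0.0010) ≈ 11.025 × 0.1128 ≈ 1.244 mg/L.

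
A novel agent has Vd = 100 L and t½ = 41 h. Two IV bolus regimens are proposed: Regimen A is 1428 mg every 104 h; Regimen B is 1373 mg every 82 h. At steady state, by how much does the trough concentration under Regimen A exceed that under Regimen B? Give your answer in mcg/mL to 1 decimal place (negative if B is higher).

-1.6 mcg/mL

Regimen A: f = (1/2)^(104/41) ≈ 0.1724; Cmin,ss = (1428/100)·f/(1−f) ≈ 2.975 mcg/mL.
Regimen B: f = (1/2)^(82/41) ≈ 0.2500; Cmin,ss = (1373/100)·f/(1−f) ≈ 4.577 mcg/mL.
Difference ≈ 2.975 − 4.577 ≈ -1.602 mcg/mL.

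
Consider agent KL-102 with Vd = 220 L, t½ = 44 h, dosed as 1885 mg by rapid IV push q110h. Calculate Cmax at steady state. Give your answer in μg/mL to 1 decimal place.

τ/t½ = 110/44 ≈ 2.5, so fraction remaining f = (1/2)^(110/44) ≈ 0.1768.
At steady state, accumulation factor R = 1/(1 − e^(−kτ)) ≈ 1.2148.
Single-dose peak C₀ = D/Vd = 1885/220 ≈ 8.568 μg/mL.
Steady-state peak Cmax,ss = C₀·R ≈ 8.568 × 1.2148 ≈ 10.408 μg/mL.

10.4 μg/mL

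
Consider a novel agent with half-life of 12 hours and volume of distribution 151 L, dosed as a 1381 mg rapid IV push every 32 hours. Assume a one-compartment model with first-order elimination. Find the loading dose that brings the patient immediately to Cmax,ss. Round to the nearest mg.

1639 mg

f = (1/2)^(32/12) ≈ 0.157490; accumulation ratio R = 1/(1−f) ≈ 1.18693.
Loading dose to hit Cmax,ss on first dose: D_load = D_maint·R ≈ 1381 × 1.18693 ≈ 1639.15 mg.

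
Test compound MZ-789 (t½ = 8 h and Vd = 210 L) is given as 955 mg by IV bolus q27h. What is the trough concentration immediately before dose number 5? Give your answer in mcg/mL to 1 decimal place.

f = (1/2)^(τ/t½) = (1/2)^(27/8) ≈ 0.0964.
C₀ = D/Vd = 955/210 ≈ 4.548 mcg/mL.
Before the 5th dose, 4 doses have been given. Superposition: Cmin = C₀·(f + f² + … + f^4).
≈ 4.548 × (0.0964 + 0.0093 + 0.0009 + 0.0001) ≈ 4.548 × 0.1067 ≈ 0.485 mcg/mL.

0.5 mcg/mL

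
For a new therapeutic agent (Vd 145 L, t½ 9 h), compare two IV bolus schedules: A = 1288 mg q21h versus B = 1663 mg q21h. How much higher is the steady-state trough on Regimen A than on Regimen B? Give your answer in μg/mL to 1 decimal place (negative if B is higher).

Regimen A: f = (1/2)^(21/9) ≈ 0.1984; Cmin,ss = (1288/145)·f/(1−f) ≈ 2.199 μg/mL.
Regimen B: f = (1/2)^(21/9) ≈ 0.1984; Cmin,ss = (1663/145)·f/(1−f) ≈ 2.839 μg/mL.
Difference ≈ 2.199 − 2.839 ≈ -0.640 μg/mL.

-0.6 μg/mL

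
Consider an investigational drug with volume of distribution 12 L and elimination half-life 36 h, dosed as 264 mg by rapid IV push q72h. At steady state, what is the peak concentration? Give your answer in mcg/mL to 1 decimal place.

29.3 mcg/mL

The dosing interval is 2 half-lives, so f = 2^(−2) = 0.25.
Accumulation ratio R = 1/(1 − f) = 1/0.75 = 4/3.
Single-dose peak C₀ = D/Vd = 264/12 = 22 mcg/mL.
Steady-state peak Cmax,ss = C₀·R = 22 × 4/3 ≈ 29.333 mcg/mL.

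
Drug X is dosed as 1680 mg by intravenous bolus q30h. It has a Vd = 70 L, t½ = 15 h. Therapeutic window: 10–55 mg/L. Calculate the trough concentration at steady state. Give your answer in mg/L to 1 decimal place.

The dosing interval is 2 half-lives, so f = 2^(−2) = 0.25.
Accumulation ratio R = 1/(1 − f) = 1/0.75 = 4/3.
Single-dose peak C₀ = D/Vd = 1680/70 = 24 mg/L.
Steady-state peak Cmax,ss = C₀·R = 24 × 4/3 ≈ 32.000 mg/L.
Steady-state trough Cmin,ss = Cmax,ss·f ≈ 32.000 × 0.25 ≈ 8.000 mg/L.
Trough 8.0 mg/L vs MEC 10 mg/L: subtherapeutic.

8.0 mg/L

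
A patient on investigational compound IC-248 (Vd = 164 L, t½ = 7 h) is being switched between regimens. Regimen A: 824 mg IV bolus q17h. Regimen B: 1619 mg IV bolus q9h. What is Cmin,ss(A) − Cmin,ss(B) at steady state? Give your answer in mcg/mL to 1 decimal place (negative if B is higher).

Regimen A: f = (1/2)^(17/7) ≈ 0.1857; Cmin,ss = (824/164)·f/(1−f) ≈ 1.146 mcg/mL.
Regimen B: f = (1/2)^(9/7) ≈ 0.4102; Cmin,ss = (1619/164)·f/(1−f) ≈ 6.866 mcg/mL.
Difference ≈ 1.146 − 6.866 ≈ -5.720 mcg/mL.

-5.7 mcg/mL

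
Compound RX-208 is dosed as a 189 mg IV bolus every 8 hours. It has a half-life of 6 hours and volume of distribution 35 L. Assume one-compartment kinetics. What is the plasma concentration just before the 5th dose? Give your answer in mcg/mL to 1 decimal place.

f = (1/2)^(τ/t½) = (1/2)^(8/6) ≈ 0.3969.
C₀ = D/Vd = 189/35 ≈ 5.400 mcg/mL.
Before the 5th dose, 4 doses have been given. Superposition: Cmin = C₀·(f + f² + … + f^4).
≈ 5.400 × (0.3969 + 0.1575 + 0.0625 + 0.0248) ≈ 5.400 × 0.6417 ≈ 3.465 mcg/mL.

3.5 mcg/mL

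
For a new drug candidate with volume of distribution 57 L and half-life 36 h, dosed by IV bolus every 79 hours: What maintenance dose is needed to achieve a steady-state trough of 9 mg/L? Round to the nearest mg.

τ/t½ = 79/36 ≈ 2.1944, so f = (1/2)^(79/36) ≈ 0.218477.
Cmin,ss = (D/Vd)·f/(1−f), so D = Cmin,ss·Vd·(1−f)/f.
D = 9 × 57 × (1−f)/f ≈ 9 × 57 × 3.57714 ≈ 1835.07 mg.

1835 mg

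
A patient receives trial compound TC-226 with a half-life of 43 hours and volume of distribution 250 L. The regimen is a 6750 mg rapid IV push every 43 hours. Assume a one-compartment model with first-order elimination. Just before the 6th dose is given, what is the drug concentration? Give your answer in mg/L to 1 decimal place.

f = (1/2)^(τ/t½) = (1/2)^(43/43) ≈ 0.5000.
C₀ = D/Vd = 6750/250 ≈ 27.000 mg/L.
Before the 6th dose, 5 doses have been given. Superposition: Cmin = C₀·(f + f² + … + f^5).
≈ 27.000 × (0.5000 + 0.2500 + 0.1250 + 0.0625 + 0.0313) ≈ 27.000 × 0.9688 ≈ 26.158 mg/L.

26.2 mg/L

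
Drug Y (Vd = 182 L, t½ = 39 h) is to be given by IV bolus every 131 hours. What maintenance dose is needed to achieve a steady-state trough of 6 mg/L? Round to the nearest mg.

10112 mg

τ/t½ = 131/39 ≈ 3.359, so f = (1/2)^(131/39) ≈ 0.097465.
Cmin,ss = (D/Vd)·f/(1−f), so D = Cmin,ss·Vd·(1−f)/f.
D = 6 × 182 × (1−f)/f ≈ 6 × 182 × 9.26009 ≈ 10112.02 mg.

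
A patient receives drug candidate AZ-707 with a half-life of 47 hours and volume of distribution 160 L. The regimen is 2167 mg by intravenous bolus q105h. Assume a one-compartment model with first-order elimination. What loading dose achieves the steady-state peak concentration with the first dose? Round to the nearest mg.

2752 mg

f = (1/2)^(105/47) ≈ 0.212562; accumulation ratio R = 1/(1−f) ≈ 1.26994.
Loading dose to hit Cmax,ss on first dose: D_load = D_maint·R ≈ 2167 × 1.26994 ≈ 2751.96 mg.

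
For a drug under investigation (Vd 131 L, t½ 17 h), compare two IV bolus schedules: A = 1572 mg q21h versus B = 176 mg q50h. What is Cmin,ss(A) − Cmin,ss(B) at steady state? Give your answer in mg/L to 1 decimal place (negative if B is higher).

Regimen A: f = (1/2)^(21/17) ≈ 0.4248; Cmin,ss = (1572/131)·f/(1−f) ≈ 8.862 mg/L.
Regimen B: f = (1/2)^(50/17) ≈ 0.1302; Cmin,ss = (176/131)·f/(1−f) ≈ 0.201 mg/L.
Difference ≈ 8.862 − 0.201 ≈ 8.661 mg/L.

8.7 mg/L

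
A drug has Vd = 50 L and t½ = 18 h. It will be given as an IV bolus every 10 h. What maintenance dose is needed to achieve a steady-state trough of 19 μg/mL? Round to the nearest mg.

446 mg

τ/t½ = 10/18 ≈ 0.55556, so f = (1/2)^(10/18) ≈ 0.680395.
Cmin,ss = (D/Vd)·f/(1−f), so D = Cmin,ss·Vd·(1−f)/f.
D = 19 × 50 × (1−f)/f ≈ 19 × 50 × 0.46973 ≈ 446.24 mg.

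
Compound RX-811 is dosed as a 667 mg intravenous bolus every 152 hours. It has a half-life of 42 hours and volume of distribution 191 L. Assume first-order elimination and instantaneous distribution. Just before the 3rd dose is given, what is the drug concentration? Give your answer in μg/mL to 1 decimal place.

f = (1/2)^(τ/t½) = (1/2)^(152/42) ≈ 0.0814.
C₀ = D/Vd = 667/191 ≈ 3.492 μg/mL.
Before the 3rd dose, 2 doses have been given. Superposition: Cmin = C₀·(f + f²).
≈ 3.492 × (0.0814 + 0.0066) ≈ 3.492 × 0.0880 ≈ 0.307 μg/mL.

0.3 μg/mL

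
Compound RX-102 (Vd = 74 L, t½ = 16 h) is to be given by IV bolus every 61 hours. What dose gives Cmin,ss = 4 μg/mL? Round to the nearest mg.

τ/t½ = 61/16 ≈ 3.8125, so f = (1/2)^(61/16) ≈ 0.071174.
Cmin,ss = (D/Vd)·f/(1−f), so D = Cmin,ss·Vd·(1−f)/f.
D = 4 × 74 × (1−f)/f ≈ 4 × 74 × 13.05007 ≈ 3862.82 mg.

3863 mg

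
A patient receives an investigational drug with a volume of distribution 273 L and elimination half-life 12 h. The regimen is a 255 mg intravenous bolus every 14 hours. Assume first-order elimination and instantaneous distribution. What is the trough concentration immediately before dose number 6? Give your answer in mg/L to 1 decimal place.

0.7 mg/L

f = (1/2)^(τ/t½) = (1/2)^(14/12) ≈ 0.4454.
C₀ = D/Vd = 255/273 ≈ 0.934 mg/L.
Before the 6th dose, 5 doses have been given. Superposition: Cmin = C₀·(f + f² + … + f^5).
≈ 0.934 × (0.4454 + 0.1984 + 0.0884 + 0.0394 + 0.0175) ≈ 0.934 × 0.7891 ≈ 0.737 mg/L.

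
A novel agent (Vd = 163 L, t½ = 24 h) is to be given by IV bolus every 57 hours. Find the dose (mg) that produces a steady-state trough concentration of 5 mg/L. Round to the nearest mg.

3413 mg

τ/t½ = 57/24 ≈ 2.375, so f = (1/2)^(57/24) ≈ 0.192776.
Cmin,ss = (D/Vd)·f/(1−f), so D = Cmin,ss·Vd·(1−f)/f.
D = 5 × 163 × (1−f)/f ≈ 5 × 163 × 4.18737 ≈ 3412.71 mg.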